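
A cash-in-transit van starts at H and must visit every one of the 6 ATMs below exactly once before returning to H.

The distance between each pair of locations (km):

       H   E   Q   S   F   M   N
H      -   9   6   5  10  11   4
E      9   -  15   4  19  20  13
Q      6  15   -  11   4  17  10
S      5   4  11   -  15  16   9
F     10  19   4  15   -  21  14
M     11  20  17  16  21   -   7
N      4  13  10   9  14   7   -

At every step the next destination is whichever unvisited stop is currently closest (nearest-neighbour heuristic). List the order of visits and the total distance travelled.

From H: distances to unvisited — N=4, S=5, Q=6, E=9, F=10, M=11. Nearest is N (4).
From N: distances to unvisited — M=7, S=9, Q=10, E=13, F=14. Nearest is M (7).
From M: distances to unvisited — S=16, Q=17, E=20, F=21. Nearest is S (16).
From S: distances to unvisited — E=4, Q=11, F=15. Nearest is E (4).
From E: distances to unvisited — Q=15, F=19. Nearest is Q (15).
From Q: distances to unvisited — F=4. Nearest is F (4).
Return F→H: 10.
Total = 4 + 7 + 16 + 4 + 15 + 4 + 10 = 60.

Total distance 60 km via the nearest-neighbour route H → N → M → S → E → Q → F → H.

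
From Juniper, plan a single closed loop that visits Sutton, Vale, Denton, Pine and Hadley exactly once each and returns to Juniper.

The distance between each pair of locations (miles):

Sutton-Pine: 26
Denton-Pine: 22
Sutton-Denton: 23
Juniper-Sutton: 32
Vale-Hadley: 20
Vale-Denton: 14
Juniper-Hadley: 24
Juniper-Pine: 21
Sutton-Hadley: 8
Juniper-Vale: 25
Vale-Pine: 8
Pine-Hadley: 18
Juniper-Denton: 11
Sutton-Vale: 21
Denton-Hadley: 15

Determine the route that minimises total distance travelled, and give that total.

Juniper-Sutton-Vale-Denton-Pine-Hadley-Juniper: 32+21+14+22+18+24 = 131
Juniper-Sutton-Vale-Denton-Hadley-Pine-Juniper: 32+21+14+15+18+21 = 121
Juniper-Sutton-Vale-Pine-Denton-Hadley-Juniper: 32+21+8+22+15+24 = 122
Juniper-Sutton-Vale-Pine-Hadley-Denton-Juniper: 32+21+8+18+15+11 = 105
Juniper-Sutton-Vale-Hadley-Denton-Pine-Juniper: 32+21+20+15+22+21 = 131
Juniper-Sutton-Vale-Hadley-Pine-Denton-Juniper: 32+21+20+18+22+11 = 124
Juniper-Sutton-Denton-Vale-Pine-Hadley-Juniper: 32+23+14+8+18+24 = 119
Juniper-Sutton-Denton-Vale-Hadley-Pine-Juniper: 32+23+14+20+18+21 = 128
Juniper-Sutton-Denton-Pine-Vale-Hadley-Juniper: 32+23+22+8+20+24 = 129
Juniper-Sutton-Denton-Pine-Hadley-Vale-Juniper: 32+23+22+18+20+25 = 140
Juniper-Sutton-Denton-Hadley-Vale-Pine-Juniper: 32+23+15+20+8+21 = 119
Juniper-Sutton-Denton-Hadley-Pine-Vale-Juniper: 32+23+15+18+8+25 = 121
Juniper-Sutton-Pine-Vale-Denton-Hadley-Juniper: 32+26+8+14+15+24 = 119
Juniper-Sutton-Pine-Vale-Hadley-Denton-Juniper: 32+26+8+20+15+11 = 112
… (46 more)
Juniper-Denton-Hadley-Sutton-Vale-Pine-Juniper: 11+15+8+21+8+21 = 84  ← best
The minimum is 84.
One optimal route: Juniper → Denton → Hadley → Sutton → Vale → Pine → Juniper (or its reverse).

84 miles — the shortest possible round trip.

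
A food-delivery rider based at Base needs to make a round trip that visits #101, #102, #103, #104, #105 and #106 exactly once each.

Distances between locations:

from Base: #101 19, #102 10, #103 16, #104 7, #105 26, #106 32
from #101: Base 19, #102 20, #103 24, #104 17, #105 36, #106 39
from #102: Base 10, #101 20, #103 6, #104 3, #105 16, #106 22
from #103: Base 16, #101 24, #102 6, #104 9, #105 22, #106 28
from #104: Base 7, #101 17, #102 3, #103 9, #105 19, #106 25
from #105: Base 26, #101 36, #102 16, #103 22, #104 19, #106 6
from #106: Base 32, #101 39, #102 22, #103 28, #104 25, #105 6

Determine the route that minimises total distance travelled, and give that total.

Shortest round trip = 102.

Base-#101-#102-#103-#104-#105-#106-Base: 19+20+6+9+19+6+32 = 111
Base-#101-#102-#103-#104-#106-#105-Base: 19+20+6+9+25+6+26 = 111
Base-#101-#102-#103-#105-#104-#106-Base: 19+20+6+22+19+25+32 = 143
Base-#101-#102-#103-#105-#106-#104-Base: 19+20+6+22+6+25+7 = 105
Base-#101-#102-#103-#106-#104-#105-Base: 19+20+6+28+25+19+26 = 143
Base-#101-#102-#103-#106-#105-#104-Base: 19+20+6+28+6+19+7 = 105
Base-#101-#102-#104-#103-#105-#106-Base: 19+20+3+9+22+6+32 = 111
Base-#101-#102-#104-#103-#106-#105-Base: 19+20+3+9+28+6+26 = 111
… (352 more)
Base-#101-#106-#105-#102-#103-#104-Base: 19+39+6+16+6+9+7 = 102  ← best
The minimum is 102.
One optimal route: Base → #101 → #106 → #105 → #102 → #103 → #104 → Base (or its reverse).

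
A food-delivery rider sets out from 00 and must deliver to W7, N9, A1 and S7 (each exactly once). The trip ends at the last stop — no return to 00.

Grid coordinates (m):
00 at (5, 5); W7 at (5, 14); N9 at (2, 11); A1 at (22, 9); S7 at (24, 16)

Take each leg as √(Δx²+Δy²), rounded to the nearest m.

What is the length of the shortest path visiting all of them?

There are 4! = 24 possible orderings.
00 → W7 → N9 → A1 → S7: 9+4+20+7 = 40
00 → W7 → N9 → S7 → A1: 9+4+23+7 = 43
00 → W7 → A1 → N9 → S7: 9+18+20+23 = 70
00 → W7 → A1 → S7 → N9: 9+18+7+23 = 57
00 → W7 → S7 → N9 → A1: 9+19+23+20 = 71
00 → W7 → S7 → A1 → N9: 9+19+7+20 = 55
00 → N9 → W7 → A1 → S7: 7+4+18+7 = 36
00 → N9 → W7 → S7 → A1: 7+4+19+7 = 37
00 → N9 → A1 → W7 → S7: 7+20+18+19 = 64
00 → N9 → A1 → S7 → W7: 7+20+7+19 = 53
00 → N9 → S7 → W7 → A1: 7+23+19+18 = 67
00 → N9 → S7 → A1 → W7: 7+23+7+18 = 55
00 → A1 → W7 → N9 → S7: 17+18+4+23 = 62
00 → A1 → W7 → S7 → N9: 17+18+19+23 = 77
… (10 more)
The minimum is 36.
One shortest path: 00 → N9 → W7 → A1 → S7.

Shortest open route: 36 m.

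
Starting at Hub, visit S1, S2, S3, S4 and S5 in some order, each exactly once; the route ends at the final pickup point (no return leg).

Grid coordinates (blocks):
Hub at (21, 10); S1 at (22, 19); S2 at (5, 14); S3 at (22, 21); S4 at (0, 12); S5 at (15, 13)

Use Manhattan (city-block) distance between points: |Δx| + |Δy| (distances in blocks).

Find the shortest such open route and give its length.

There are 5! = 120 possible orderings.
Hub→S1→S2→S3→S4→S5: 10+22+24+31+16 = 103
Hub→S1→S2→S3→S5→S4: 10+22+24+15+16 = 87
Hub→S1→S2→S4→S3→S5: 10+22+7+31+15 = 85
Hub→S1→S2→S4→S5→S3: 10+22+7+16+15 = 70
Hub→S1→S2→S5→S3→S4: 10+22+11+15+31 = 89
Hub→S1→S2→S5→S4→S3: 10+22+11+16+31 = 90
Hub→S1→S3→S2→S4→S5: 10+2+24+7+16 = 59
Hub→S1→S3→S2→S5→S4: 10+2+24+11+16 = 63
Hub→S1→S3→S4→S2→S5: 10+2+31+7+11 = 61
Hub→S1→S3→S4→S5→S2: 10+2+31+16+11 = 70
Hub→S1→S3→S5→S2→S4: 10+2+15+11+7 = 45
Hub→S1→S3→S5→S4→S2: 10+2+15+16+7 = 50
Hub→S1→S4→S2→S3→S5: 10+29+7+24+15 = 85
Hub→S1→S4→S2→S5→S3: 10+29+7+11+15 = 72
… (106 more)
The minimum is 45.
One shortest path: Hub → S1 → S3 → S5 → S2 → S4.

Shortest open route: 45 blocks.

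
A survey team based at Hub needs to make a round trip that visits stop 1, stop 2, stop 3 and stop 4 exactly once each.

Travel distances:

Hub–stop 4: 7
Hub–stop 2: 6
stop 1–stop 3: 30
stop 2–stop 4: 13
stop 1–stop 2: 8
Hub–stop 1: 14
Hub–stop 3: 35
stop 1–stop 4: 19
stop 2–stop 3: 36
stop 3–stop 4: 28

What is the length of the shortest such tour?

Hub - stop 1 - stop 2 - stop 3 - stop 4 - Hub: 14+8+36+28+7 = 93
Hub - stop 1 - stop 2 - stop 4 - stop 3 - Hub: 14+8+13+28+35 = 98
Hub - stop 1 - stop 3 - stop 2 - stop 4 - Hub: 14+30+36+13+7 = 100
Hub - stop 1 - stop 3 - stop 4 - stop 2 - Hub: 14+30+28+13+6 = 91
Hub - stop 1 - stop 4 - stop 2 - stop 3 - Hub: 14+19+13+36+35 = 117
Hub - stop 1 - stop 4 - stop 3 - stop 2 - Hub: 14+19+28+36+6 = 103
Hub - stop 2 - stop 1 - stop 3 - stop 4 - Hub: 6+8+30+28+7 = 79
Hub - stop 2 - stop 1 - stop 4 - stop 3 - Hub: 6+8+19+28+35 = 96
Hub - stop 2 - stop 3 - stop 1 - stop 4 - Hub: 6+36+30+19+7 = 98
Hub - stop 2 - stop 4 - stop 1 - stop 3 - Hub: 6+13+19+30+35 = 103
Hub - stop 3 - stop 1 - stop 2 - stop 4 - Hub: 35+30+8+13+7 = 93
Hub - stop 3 - stop 2 - stop 1 - stop 4 - Hub: 35+36+8+19+7 = 105
The minimum is 79.
One optimal route: Hub → stop 2 → stop 1 → stop 3 → stop 4 → Hub (or its reverse).

Minimum total distance: 79.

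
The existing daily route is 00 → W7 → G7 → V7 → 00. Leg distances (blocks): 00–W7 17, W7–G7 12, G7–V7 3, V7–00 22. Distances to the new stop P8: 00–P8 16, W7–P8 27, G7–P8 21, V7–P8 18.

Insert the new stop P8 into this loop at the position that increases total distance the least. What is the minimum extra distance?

+12 blocks — insert P8 between V7 and 00.

Insertion cost between consecutive stops i–j is d(i,P8) + d(P8,j) − d(i,j):
  between 00 and W7: 16 + 27 − 17 = 26
  between W7 and G7: 27 + 21 − 12 = 36
  between G7 and V7: 21 + 18 − 3 = 36
  between V7 and 00: 18 + 16 − 22 = 12
Cheapest insertion is between V7 and 00, adding 12.
New total = 54 + 12 = 66.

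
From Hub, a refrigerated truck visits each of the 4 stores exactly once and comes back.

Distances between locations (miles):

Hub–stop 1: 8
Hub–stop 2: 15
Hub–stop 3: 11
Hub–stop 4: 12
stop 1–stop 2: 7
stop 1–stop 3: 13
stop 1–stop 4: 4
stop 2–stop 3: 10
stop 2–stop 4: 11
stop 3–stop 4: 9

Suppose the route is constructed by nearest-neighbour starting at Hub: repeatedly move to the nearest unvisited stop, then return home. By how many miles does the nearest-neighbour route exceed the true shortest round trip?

2 miles longer than the optimal tour.

Hub: stop 1=8, stop 3=11, stop 4=12, stop 2=15 ⇒ stop 1
stop 1: stop 4=4, stop 2=7, stop 3=13 ⇒ stop 4
stop 4: stop 3=9, stop 2=11 ⇒ stop 3
stop 3: stop 2=10 ⇒ stop 2
NN route Hub → stop 1 → stop 4 → stop 3 → stop 2 → Hub costs 46.
Optimal: Hub → stop 1 → stop 4 → stop 2 → stop 3 → Hub costs 44 (by enumerating all 12 distinct tours).
Excess = 46 − 44 = 2.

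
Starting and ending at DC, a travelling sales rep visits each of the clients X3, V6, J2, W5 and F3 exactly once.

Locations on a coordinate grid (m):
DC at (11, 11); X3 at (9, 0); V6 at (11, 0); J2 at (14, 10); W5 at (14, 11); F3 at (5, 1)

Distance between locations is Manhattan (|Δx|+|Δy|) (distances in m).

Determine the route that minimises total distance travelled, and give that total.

40 m — the shortest possible round trip.

There are 60 distinct closed tours to check (reversals are equivalent).
DC→X3→V6→J2→W5→F3→DC: 13+2+13+1+19+16 = 64
DC→X3→V6→J2→F3→W5→DC: 13+2+13+18+19+3 = 68
DC→X3→V6→W5→J2→F3→DC: 13+2+14+1+18+16 = 64
DC→X3→V6→W5→F3→J2→DC: 13+2+14+19+18+4 = 70
DC→X3→V6→F3→J2→W5→DC: 13+2+7+18+1+3 = 44
DC→X3→V6→F3→W5→J2→DC: 13+2+7+19+1+4 = 46
DC→X3→J2→V6→W5→F3→DC: 13+15+13+14+19+16 = 90
DC→X3→J2→V6→F3→W5→DC: 13+15+13+7+19+3 = 70
DC→X3→J2→W5→V6→F3→DC: 13+15+1+14+7+16 = 66
DC→X3→J2→W5→F3→V6→DC: 13+15+1+19+7+11 = 66
DC→X3→J2→F3→V6→W5→DC: 13+15+18+7+14+3 = 70
DC→X3→J2→F3→W5→V6→DC: 13+15+18+19+14+11 = 90
DC→X3→W5→V6→J2→F3→DC: 13+16+14+13+18+16 = 90
DC→X3→W5→V6→F3→J2→DC: 13+16+14+7+18+4 = 72
… (46 more)
DC→V6→X3→F3→J2→W5→DC: 11+2+5+18+1+3 = 40  ← best
The minimum is 40.
One optimal route: DC → V6 → X3 → F3 → J2 → W5 → DC (or its reverse).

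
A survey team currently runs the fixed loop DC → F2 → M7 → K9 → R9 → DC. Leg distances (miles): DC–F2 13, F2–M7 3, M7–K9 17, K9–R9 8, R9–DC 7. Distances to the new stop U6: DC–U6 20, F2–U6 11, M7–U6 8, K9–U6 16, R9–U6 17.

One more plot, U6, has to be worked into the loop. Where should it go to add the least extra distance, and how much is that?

Minimum extra distance: 7 miles, inserting U6 between M7 and K9.

Insertion cost between consecutive stops i–j is d(i,U6) + d(U6,j) − d(i,j):
  between DC and F2: 20 + 11 − 13 = 18
  between F2 and M7: 11 + 8 − 3 = 16
  between M7 and K9: 8 + 16 − 17 = 7
  between K9 and R9: 16 + 17 − 8 = 25
  between R9 and DC: 17 + 20 − 7 = 30
Cheapest insertion is between M7 and K9, adding 7.
New total = 48 + 7 = 55.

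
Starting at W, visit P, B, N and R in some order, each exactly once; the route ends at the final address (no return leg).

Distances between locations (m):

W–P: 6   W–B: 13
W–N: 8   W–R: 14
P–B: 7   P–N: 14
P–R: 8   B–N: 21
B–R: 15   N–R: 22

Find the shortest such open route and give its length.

44 m — the minimum one-way total.

There are 4! = 24 possible orderings.
W → P → B → N → R: 6+7+21+22 = 56
W → P → B → R → N: 6+7+15+22 = 50
W → P → N → B → R: 6+14+21+15 = 56
W → P → N → R → B: 6+14+22+15 = 57
W → P → R → B → N: 6+8+15+21 = 50
W → P → R → N → B: 6+8+22+21 = 57
W → B → P → N → R: 13+7+14+22 = 56
W → B → P → R → N: 13+7+8+22 = 50
W → B → N → P → R: 13+21+14+8 = 56
W → B → N → R → P: 13+21+22+8 = 64
W → B → R → P → N: 13+15+8+14 = 50
W → B → R → N → P: 13+15+22+14 = 64
W → N → P → B → R: 8+14+7+15 = 44
W → N → P → R → B: 8+14+8+15 = 45
… (10 more)
The minimum is 44.
One shortest path: W → N → P → B → R.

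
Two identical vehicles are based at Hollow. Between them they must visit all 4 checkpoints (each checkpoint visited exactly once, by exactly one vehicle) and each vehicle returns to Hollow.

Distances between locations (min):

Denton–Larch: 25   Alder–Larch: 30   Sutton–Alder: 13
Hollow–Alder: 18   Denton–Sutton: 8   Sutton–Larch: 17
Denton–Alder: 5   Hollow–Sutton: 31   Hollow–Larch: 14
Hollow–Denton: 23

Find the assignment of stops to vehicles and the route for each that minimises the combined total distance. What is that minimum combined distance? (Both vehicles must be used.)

90 min — the smallest possible combined total.

Try each way of splitting the stops between the two vehicles (each non-empty) and, for each split, find the best tour for each vehicle:
  {Denton} + {Sutton, Alder, Larch}: 46 + 62 = 108
  {Sutton} + {Denton, Alder, Larch}: 62 + 62 = 124
  {Denton, Sutton} + {Alder, Larch}: 62 + 62 = 124
  {Alder} + {Denton, Sutton, Larch}: 36 + 62 = 98
  {Denton, Alder} + {Sutton, Larch}: 46 + 62 = 108
  {Sutton, Alder} + {Denton, Larch}: 62 + 62 = 124
  … (7 splits in total)
  {Denton, Sutton, Alder} + {Larch}: 62 + 28 = 90  ← best
Best: vehicle 1 Hollow → Denton → Sutton → Alder → Hollow = 62; vehicle 2 Hollow → Larch → Hollow = 28; combined 90.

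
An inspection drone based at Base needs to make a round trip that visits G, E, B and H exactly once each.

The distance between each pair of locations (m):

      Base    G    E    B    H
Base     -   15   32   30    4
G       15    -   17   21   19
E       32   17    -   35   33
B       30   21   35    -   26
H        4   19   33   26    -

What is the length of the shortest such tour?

There are 12 distinct closed tours to check (reversals are equivalent).
Base→G→E→B→H→Base: 15+17+35+26+4 = 97
Base→G→E→H→B→Base: 15+17+33+26+30 = 121
Base→G→B→E→H→Base: 15+21+35+33+4 = 108
Base→G→B→H→E→Base: 15+21+26+33+32 = 127
Base→G→H→E→B→Base: 15+19+33+35+30 = 132
Base→G→H→B→E→Base: 15+19+26+35+32 = 127
Base→E→G→B→H→Base: 32+17+21+26+4 = 100
Base→E→G→H→B→Base: 32+17+19+26+30 = 124
Base→E→B→G→H→Base: 32+35+21+19+4 = 111
Base→E→H→G→B→Base: 32+33+19+21+30 = 135
Base→B→G→E→H→Base: 30+21+17+33+4 = 105
Base→B→E→G→H→Base: 30+35+17+19+4 = 105
The minimum is 97.
One optimal route: Base → G → E → B → H → Base (or its reverse).

Minimum total distance: 97 m.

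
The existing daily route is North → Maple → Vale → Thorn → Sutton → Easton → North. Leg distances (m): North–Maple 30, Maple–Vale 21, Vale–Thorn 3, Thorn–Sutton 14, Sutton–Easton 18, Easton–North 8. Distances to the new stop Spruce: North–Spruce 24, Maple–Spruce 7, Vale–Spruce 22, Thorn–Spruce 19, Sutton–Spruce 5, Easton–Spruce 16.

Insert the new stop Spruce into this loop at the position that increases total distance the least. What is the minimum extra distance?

Insertion cost between consecutive stops i–j is d(i,Spruce) + d(Spruce,j) − d(i,j):
  between North and Maple: 24 + 7 − 30 = 1
  between Maple and Vale: 7 + 22 − 21 = 8
  between Vale and Thorn: 22 + 19 − 3 = 38
  between Thorn and Sutton: 19 + 5 − 14 = 10
  between Sutton and Easton: 5 + 16 − 18 = 3
  between Easton and North: 16 + 24 − 8 = 32
Cheapest insertion is between North and Maple, adding 1.
New total = 94 + 1 = 95.

Adding 1 m by placing Spruce on the North–Maple leg.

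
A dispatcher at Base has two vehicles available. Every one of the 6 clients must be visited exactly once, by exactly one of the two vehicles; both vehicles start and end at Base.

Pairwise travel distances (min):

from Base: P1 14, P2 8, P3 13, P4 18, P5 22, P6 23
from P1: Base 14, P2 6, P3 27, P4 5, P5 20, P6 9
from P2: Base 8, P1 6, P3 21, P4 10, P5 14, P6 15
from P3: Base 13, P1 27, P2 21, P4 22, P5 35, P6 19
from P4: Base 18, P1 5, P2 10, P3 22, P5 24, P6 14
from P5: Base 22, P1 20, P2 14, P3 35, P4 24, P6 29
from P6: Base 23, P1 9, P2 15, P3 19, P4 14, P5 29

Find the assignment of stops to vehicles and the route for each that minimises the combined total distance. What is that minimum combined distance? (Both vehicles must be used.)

Minimum combined distance: 108 min.

Check every non-empty split of the stops between the two vehicles; for each half take its own optimal tour:
  {P1} + {P2, P3, P4, P5, P6}: 28 + 92 = 120
  {P2} + {P1, P3, P4, P5, P6}: 16 + 92 = 108
  {P1, P2} + {P3, P4, P5, P6}: 28 + 92 = 120
  {P3} + {P1, P2, P4, P5, P6}: 26 + 83 = 109
  {P1, P3} + {P2, P4, P5, P6}: 54 + 83 = 137
  {P2, P3} + {P1, P4, P5, P6}: 42 + 83 = 125
  … (31 splits in total)
Best: vehicle 1 Base → P2 → Base = 16; vehicle 2 Base → P3 → P6 → P1 → P4 → P5 → Base = 92; combined 108.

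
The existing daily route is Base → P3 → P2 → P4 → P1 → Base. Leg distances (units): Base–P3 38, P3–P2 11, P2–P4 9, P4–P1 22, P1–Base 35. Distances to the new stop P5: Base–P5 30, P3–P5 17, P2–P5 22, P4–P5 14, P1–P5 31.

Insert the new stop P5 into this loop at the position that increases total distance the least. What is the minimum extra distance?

Insertion cost between consecutive stops i–j is d(i,P5) + d(P5,j) − d(i,j):
  between Base and P3: 30 + 17 − 38 = 9
  between P3 and P2: 17 + 22 − 11 = 28
  between P2 and P4: 22 + 14 − 9 = 27
  between P4 and P1: 14 + 31 − 22 = 23
  between P1 and Base: 31 + 30 − 35 = 26
Cheapest insertion is between Base and P3, adding 9.
New total = 115 + 9 = 124.

+9 — insert P5 between Base and P3.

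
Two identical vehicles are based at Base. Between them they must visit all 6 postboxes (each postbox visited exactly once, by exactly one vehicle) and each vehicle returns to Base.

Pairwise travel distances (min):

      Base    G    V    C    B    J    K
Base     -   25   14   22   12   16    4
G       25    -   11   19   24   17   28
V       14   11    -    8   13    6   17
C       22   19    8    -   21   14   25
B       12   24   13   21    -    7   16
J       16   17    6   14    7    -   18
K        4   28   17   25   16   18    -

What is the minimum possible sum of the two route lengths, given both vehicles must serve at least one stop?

85 min — the smallest possible combined total.

There are 2^5 − 1 = 31 ways to divide the 6 stops into two non-empty groups. For each, the best each vehicle can do is its own shortest tour through its group:
  {G} + {V, C, B, J, K}: 50 + 62 = 112
  {V} + {G, C, B, J, K}: 28 + 84 = 112
  {G, V} + {C, B, J, K}: 50 + 62 = 112
  {C} + {G, V, B, J, K}: 44 + 68 = 112
  {G, C} + {V, B, J, K}: 66 + 46 = 112
  {V, C} + {G, B, J, K}: 44 + 68 = 112
  … (31 splits in total)
  {G, V, C, B, J} + {K}: 77 + 8 = 85  ← best
Best: vehicle 1 Base → G → V → C → J → B → Base = 77; vehicle 2 Base → K → Base = 8; combined 85.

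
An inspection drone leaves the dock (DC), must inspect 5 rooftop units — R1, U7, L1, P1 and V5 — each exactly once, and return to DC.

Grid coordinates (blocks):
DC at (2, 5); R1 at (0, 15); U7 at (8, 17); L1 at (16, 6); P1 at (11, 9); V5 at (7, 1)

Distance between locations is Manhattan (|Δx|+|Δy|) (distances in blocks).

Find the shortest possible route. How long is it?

Shortest round trip = 64 blocks.

There are 60 distinct closed tours to check (reversals are equivalent).
DC-R1-U7-L1-P1-V5-DC: 12+10+19+8+12+9 = 70
DC-R1-U7-L1-V5-P1-DC: 12+10+19+14+12+13 = 80
DC-R1-U7-P1-L1-V5-DC: 12+10+11+8+14+9 = 64
DC-R1-U7-P1-V5-L1-DC: 12+10+11+12+14+15 = 74
DC-R1-U7-V5-L1-P1-DC: 12+10+17+14+8+13 = 74
DC-R1-U7-V5-P1-L1-DC: 12+10+17+12+8+15 = 74
DC-R1-L1-U7-P1-V5-DC: 12+25+19+11+12+9 = 88
DC-R1-L1-U7-V5-P1-DC: 12+25+19+17+12+13 = 98
DC-R1-L1-P1-U7-V5-DC: 12+25+8+11+17+9 = 82
DC-R1-L1-P1-V5-U7-DC: 12+25+8+12+17+18 = 92
DC-R1-L1-V5-U7-P1-DC: 12+25+14+17+11+13 = 92
DC-R1-L1-V5-P1-U7-DC: 12+25+14+12+11+18 = 92
DC-R1-P1-U7-L1-V5-DC: 12+17+11+19+14+9 = 82
DC-R1-P1-U7-V5-L1-DC: 12+17+11+17+14+15 = 86
… (46 more)
The minimum is 64.
One optimal route: DC → R1 → U7 → P1 → L1 → V5 → DC (or its reverse).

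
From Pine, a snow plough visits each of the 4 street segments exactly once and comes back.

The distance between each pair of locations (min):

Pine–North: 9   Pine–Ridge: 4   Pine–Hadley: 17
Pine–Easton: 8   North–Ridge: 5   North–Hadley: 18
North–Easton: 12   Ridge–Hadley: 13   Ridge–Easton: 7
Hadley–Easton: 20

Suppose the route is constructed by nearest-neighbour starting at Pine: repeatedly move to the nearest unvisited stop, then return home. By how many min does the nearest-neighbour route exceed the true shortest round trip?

The nearest-neighbour route is 3 min longer than optimal.

Pine: Ridge=4, Easton=8, North=9, Hadley=17 ⇒ Ridge
Ridge: North=5, Easton=7, Hadley=13 ⇒ North
North: Easton=12, Hadley=18 ⇒ Easton
Easton: Hadley=20 ⇒ Hadley
NN route Pine → Ridge → North → Easton → Hadley → Pine costs 58.
Optimal: Pine → North → Ridge → Hadley → Easton → Pine costs 55 (by enumerating all 12 distinct tours).
Excess = 58 − 55 = 3.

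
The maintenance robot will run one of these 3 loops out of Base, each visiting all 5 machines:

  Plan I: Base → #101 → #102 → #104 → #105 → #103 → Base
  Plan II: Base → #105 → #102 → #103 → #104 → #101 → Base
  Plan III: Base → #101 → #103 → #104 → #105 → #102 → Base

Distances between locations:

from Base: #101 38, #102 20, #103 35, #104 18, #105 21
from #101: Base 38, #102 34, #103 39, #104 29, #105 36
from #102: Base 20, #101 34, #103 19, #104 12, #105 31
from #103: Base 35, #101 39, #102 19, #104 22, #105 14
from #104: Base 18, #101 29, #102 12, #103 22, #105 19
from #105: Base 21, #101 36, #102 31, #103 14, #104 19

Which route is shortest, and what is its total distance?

Plan I: 38 + 34 + 12 + 19 + 14 + 35 = 152
Plan II: 21 + 31 + 19 + 22 + 29 + 38 = 160
Plan III: 38 + 39 + 22 + 19 + 31 + 20 = 169

152 — Plan I is the shortest.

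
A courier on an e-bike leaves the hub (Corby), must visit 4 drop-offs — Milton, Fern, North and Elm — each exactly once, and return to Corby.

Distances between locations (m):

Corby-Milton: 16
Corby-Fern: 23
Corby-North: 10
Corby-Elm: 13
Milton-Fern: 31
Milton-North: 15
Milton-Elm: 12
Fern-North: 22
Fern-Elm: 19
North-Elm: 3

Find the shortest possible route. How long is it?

Corby → Milton → Fern → North → Elm → Corby: 16+31+22+3+13 = 85
Corby → Milton → Fern → Elm → North → Corby: 16+31+19+3+10 = 79
Corby → Milton → North → Fern → Elm → Corby: 16+15+22+19+13 = 85
Corby → Milton → North → Elm → Fern → Corby: 16+15+3+19+23 = 76
Corby → Milton → Elm → Fern → North → Corby: 16+12+19+22+10 = 79
Corby → Milton → Elm → North → Fern → Corby: 16+12+3+22+23 = 76
Corby → Fern → Milton → North → Elm → Corby: 23+31+15+3+13 = 85
Corby → Fern → Milton → Elm → North → Corby: 23+31+12+3+10 = 79
Corby → Fern → North → Milton → Elm → Corby: 23+22+15+12+13 = 85
Corby → Fern → Elm → Milton → North → Corby: 23+19+12+15+10 = 79
Corby → North → Milton → Fern → Elm → Corby: 10+15+31+19+13 = 88
Corby → North → Fern → Milton → Elm → Corby: 10+22+31+12+13 = 88
The minimum is 76.
One optimal route: Corby → Milton → North → Elm → Fern → Corby (or its reverse).

76 m — the shortest possible round trip.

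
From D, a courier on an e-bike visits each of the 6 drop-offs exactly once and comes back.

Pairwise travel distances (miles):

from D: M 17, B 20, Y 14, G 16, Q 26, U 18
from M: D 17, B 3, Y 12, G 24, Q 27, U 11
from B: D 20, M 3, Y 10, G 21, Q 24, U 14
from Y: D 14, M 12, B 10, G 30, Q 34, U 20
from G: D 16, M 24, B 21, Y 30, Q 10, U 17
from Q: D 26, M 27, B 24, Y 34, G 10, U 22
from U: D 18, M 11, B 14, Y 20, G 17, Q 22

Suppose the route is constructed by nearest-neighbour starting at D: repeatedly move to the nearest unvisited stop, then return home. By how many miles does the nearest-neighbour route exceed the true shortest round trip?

D: Y=14, G=16, M=17, U=18, B=20, Q=26 ⇒ Y
Y: B=10, M=12, U=20, G=30, Q=34 ⇒ B
B: M=3, U=14, G=21, Q=24 ⇒ M
M: U=11, G=24, Q=27 ⇒ U
U: G=17, Q=22 ⇒ G
G: Q=10 ⇒ Q
NN route D → Y → B → M → U → G → Q → D costs 91.
Optimal: D → Y → B → M → U → Q → G → D costs 86 (by enumerating all 360 distinct tours).
Excess = 91 − 86 = 5.

Excess over optimum: 5 miles.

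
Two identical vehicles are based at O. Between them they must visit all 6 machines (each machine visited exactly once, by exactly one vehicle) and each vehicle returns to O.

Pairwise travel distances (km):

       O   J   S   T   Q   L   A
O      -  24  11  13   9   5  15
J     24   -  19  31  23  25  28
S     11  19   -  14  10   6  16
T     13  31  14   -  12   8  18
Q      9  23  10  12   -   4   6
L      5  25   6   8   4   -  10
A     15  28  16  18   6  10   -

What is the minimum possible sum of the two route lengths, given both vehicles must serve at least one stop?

There are 2^5 − 1 = 31 ways to divide the 6 stops into two non-empty groups. For each, the best each vehicle can do is its own shortest tour through its group:
  {J} + {S, T, Q, L, A}: 48 + 58 = 106
  {S} + {J, T, Q, L, A}: 22 + 83 = 105
  {J, S} + {T, Q, L, A}: 54 + 46 = 100
  {T} + {J, S, Q, L, A}: 26 + 73 = 99
  {J, T} + {S, Q, L, A}: 68 + 42 = 110
  {S, T} + {J, Q, L, A}: 38 + 67 = 105
  … (31 splits in total)
Best: vehicle 1 O → T → O = 26; vehicle 2 O → S → J → A → Q → L → O = 73; combined 99.

Minimum combined distance: 99 km.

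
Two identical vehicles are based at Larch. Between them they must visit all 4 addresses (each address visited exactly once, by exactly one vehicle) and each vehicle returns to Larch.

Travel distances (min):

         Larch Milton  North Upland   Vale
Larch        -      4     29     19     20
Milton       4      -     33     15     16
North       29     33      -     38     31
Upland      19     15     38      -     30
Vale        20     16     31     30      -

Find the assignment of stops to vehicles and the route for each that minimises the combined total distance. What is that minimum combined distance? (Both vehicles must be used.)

116 min — the smallest possible combined total.

Try each way of splitting the stops between the two vehicles (each non-empty) and, for each split, find the best tour for each vehicle:
  {Milton} + {North, Upland, Vale}: 8 + 108 = 116
  {North} + {Milton, Upland, Vale}: 58 + 69 = 127
  {Milton, North} + {Upland, Vale}: 66 + 69 = 135
  {Upland} + {Milton, North, Vale}: 38 + 80 = 118
  {Milton, Upland} + {North, Vale}: 38 + 80 = 118
  {North, Upland} + {Milton, Vale}: 86 + 40 = 126
  … (7 splits in total)
Best: vehicle 1 Larch → Milton → Larch = 8; vehicle 2 Larch → Upland → North → Vale → Larch = 108; combined 116.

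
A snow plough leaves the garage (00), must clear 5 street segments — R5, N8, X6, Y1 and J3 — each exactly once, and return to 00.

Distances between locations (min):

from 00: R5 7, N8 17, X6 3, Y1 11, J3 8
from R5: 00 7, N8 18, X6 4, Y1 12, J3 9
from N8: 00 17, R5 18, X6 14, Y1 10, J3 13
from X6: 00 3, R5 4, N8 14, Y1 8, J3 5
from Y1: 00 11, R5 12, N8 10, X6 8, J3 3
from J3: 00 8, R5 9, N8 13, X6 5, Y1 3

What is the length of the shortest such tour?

46 min — the shortest possible round trip.

There are 60 distinct closed tours to check (reversals are equivalent).
00-R5-N8-X6-Y1-J3-00: 7+18+14+8+3+8 = 58
00-R5-N8-X6-J3-Y1-00: 7+18+14+5+3+11 = 58
00-R5-N8-Y1-X6-J3-00: 7+18+10+8+5+8 = 56
00-R5-N8-Y1-J3-X6-00: 7+18+10+3+5+3 = 46
00-R5-N8-J3-X6-Y1-00: 7+18+13+5+8+11 = 62
00-R5-N8-J3-Y1-X6-00: 7+18+13+3+8+3 = 52
00-R5-X6-N8-Y1-J3-00: 7+4+14+10+3+8 = 46
00-R5-X6-N8-J3-Y1-00: 7+4+14+13+3+11 = 52
00-R5-X6-Y1-N8-J3-00: 7+4+8+10+13+8 = 50
00-R5-X6-Y1-J3-N8-00: 7+4+8+3+13+17 = 52
00-R5-X6-J3-N8-Y1-00: 7+4+5+13+10+11 = 50
00-R5-X6-J3-Y1-N8-00: 7+4+5+3+10+17 = 46
00-R5-Y1-N8-X6-J3-00: 7+12+10+14+5+8 = 56
00-R5-Y1-N8-J3-X6-00: 7+12+10+13+5+3 = 50
… (46 more)
The minimum is 46.
One optimal route: 00 → R5 → N8 → Y1 → J3 → X6 → 00 (or its reverse).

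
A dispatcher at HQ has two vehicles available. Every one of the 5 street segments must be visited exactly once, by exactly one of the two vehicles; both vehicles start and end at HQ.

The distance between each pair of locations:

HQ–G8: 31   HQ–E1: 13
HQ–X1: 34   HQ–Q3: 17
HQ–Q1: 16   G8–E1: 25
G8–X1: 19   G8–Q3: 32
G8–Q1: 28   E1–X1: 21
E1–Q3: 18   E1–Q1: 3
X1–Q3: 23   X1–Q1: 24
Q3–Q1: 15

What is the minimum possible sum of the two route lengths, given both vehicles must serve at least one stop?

122 — the smallest possible combined total.

Check every non-empty split of the stops between the two vehicles; for each half take its own optimal tour:
  {G8} + {E1, X1, Q3, Q1}: 62 + 80 = 142
  {E1} + {G8, X1, Q3, Q1}: 26 + 103 = 129
  {G8, E1} + {X1, Q3, Q1}: 69 + 80 = 149
  {X1} + {G8, E1, Q3, Q1}: 68 + 91 = 159
  {G8, X1} + {E1, Q3, Q1}: 84 + 48 = 132
  {E1, X1} + {G8, Q3, Q1}: 68 + 91 = 159
  … (15 splits in total)
  {G8, X1, Q3} + {E1, Q1}: 90 + 32 = 122  ← best
Best: vehicle 1 HQ → G8 → X1 → Q3 → HQ = 90; vehicle 2 HQ → E1 → Q1 → HQ = 32; combined 122.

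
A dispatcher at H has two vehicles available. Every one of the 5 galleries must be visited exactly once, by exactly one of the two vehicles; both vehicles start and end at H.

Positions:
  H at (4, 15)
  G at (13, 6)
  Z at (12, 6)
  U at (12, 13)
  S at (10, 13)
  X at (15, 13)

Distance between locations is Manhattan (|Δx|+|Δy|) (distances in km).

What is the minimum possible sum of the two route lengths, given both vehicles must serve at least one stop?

Check every non-empty split of the stops between the two vehicles; for each half take its own optimal tour:
  {G} + {Z, U, S, X}: 36 + 40 = 76
  {Z} + {G, U, S, X}: 34 + 40 = 74
  {G, Z} + {U, S, X}: 36 + 26 = 62
  {U} + {G, Z, S, X}: 20 + 40 = 60
  {G, U} + {Z, S, X}: 36 + 40 = 76
  {Z, U} + {G, S, X}: 34 + 40 = 74
  … (15 splits in total)
  {S} + {G, Z, U, X}: 16 + 40 = 56  ← best
Best: vehicle 1 H → S → H = 16; vehicle 2 H → Z → G → X → U → H = 40; combined 56.

Minimum combined distance: 56 km.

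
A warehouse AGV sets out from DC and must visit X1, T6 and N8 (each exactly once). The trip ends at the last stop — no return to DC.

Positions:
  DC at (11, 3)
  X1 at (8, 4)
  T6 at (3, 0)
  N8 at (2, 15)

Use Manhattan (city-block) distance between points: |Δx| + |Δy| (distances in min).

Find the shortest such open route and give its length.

29 min — the minimum one-way total.

There are 3! = 6 possible orderings.
DC→X1→T6→N8: 4+9+16 = 29
DC→X1→N8→T6: 4+17+16 = 37
DC→T6→X1→N8: 11+9+17 = 37
DC→T6→N8→X1: 11+16+17 = 44
DC→N8→X1→T6: 21+17+9 = 47
DC→N8→T6→X1: 21+16+9 = 46
The minimum is 29.
One shortest path: DC → X1 → T6 → N8.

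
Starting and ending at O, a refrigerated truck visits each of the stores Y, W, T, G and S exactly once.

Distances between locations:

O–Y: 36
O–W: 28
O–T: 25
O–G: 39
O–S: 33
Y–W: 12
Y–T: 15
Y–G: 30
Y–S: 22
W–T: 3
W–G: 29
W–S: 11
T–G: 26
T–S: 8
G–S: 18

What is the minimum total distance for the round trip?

Minimum total distance: 116.

O - Y - W - T - G - S - O: 36+12+3+26+18+33 = 128
O - Y - W - T - S - G - O: 36+12+3+8+18+39 = 116
O - Y - W - G - T - S - O: 36+12+29+26+8+33 = 144
O - Y - W - G - S - T - O: 36+12+29+18+8+25 = 128
O - Y - W - S - T - G - O: 36+12+11+8+26+39 = 132
O - Y - W - S - G - T - O: 36+12+11+18+26+25 = 128
O - Y - T - W - G - S - O: 36+15+3+29+18+33 = 134
O - Y - T - W - S - G - O: 36+15+3+11+18+39 = 122
O - Y - T - G - W - S - O: 36+15+26+29+11+33 = 150
O - Y - T - G - S - W - O: 36+15+26+18+11+28 = 134
O - Y - T - S - W - G - O: 36+15+8+11+29+39 = 138
O - Y - T - S - G - W - O: 36+15+8+18+29+28 = 134
O - Y - G - W - T - S - O: 36+30+29+3+8+33 = 139
O - Y - G - W - S - T - O: 36+30+29+11+8+25 = 139
… (46 more)
The minimum is 116.
One optimal route: O → Y → W → T → S → G → O (or its reverse).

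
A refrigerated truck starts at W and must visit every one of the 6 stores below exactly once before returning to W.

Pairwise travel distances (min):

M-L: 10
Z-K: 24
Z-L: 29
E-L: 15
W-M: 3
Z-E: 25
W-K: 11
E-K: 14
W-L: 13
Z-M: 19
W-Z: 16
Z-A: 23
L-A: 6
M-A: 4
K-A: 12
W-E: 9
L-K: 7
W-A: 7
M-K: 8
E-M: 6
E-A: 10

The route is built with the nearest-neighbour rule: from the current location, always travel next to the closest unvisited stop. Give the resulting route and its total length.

Total distance 75 min via the nearest-neighbour route W → M → A → L → K → E → Z → W.

From W: distances to unvisited — M=3, A=7, E=9, K=11, L=13, Z=16. Nearest is M (3).
From M: distances to unvisited — A=4, E=6, K=8, L=10, Z=19. Nearest is A (4).
From A: distances to unvisited — L=6, E=10, K=12, Z=23. Nearest is L (6).
From L: distances to unvisited — K=7, E=15, Z=29. Nearest is K (7).
From K: distances to unvisited — E=14, Z=24. Nearest is E (14).
From E: distances to unvisited — Z=25. Nearest is Z (25).
Return Z→W: 16.
Total = 3 + 4 + 6 + 7 + 14 + 25 + 16 = 75.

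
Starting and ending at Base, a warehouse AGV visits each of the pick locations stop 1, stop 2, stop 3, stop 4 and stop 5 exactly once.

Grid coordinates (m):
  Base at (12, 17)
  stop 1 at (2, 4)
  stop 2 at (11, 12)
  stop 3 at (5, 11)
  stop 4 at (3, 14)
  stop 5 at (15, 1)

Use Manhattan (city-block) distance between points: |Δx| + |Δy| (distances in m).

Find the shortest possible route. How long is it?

There are 60 distinct closed tours to check (reversals are equivalent).
Base-stop 1-stop 2-stop 3-stop 4-stop 5-Base: 23+17+7+5+25+19 = 96
Base-stop 1-stop 2-stop 3-stop 5-stop 4-Base: 23+17+7+20+25+12 = 104
Base-stop 1-stop 2-stop 4-stop 3-stop 5-Base: 23+17+10+5+20+19 = 94
Base-stop 1-stop 2-stop 4-stop 5-stop 3-Base: 23+17+10+25+20+13 = 108
Base-stop 1-stop 2-stop 5-stop 3-stop 4-Base: 23+17+15+20+5+12 = 92
Base-stop 1-stop 2-stop 5-stop 4-stop 3-Base: 23+17+15+25+5+13 = 98
Base-stop 1-stop 3-stop 2-stop 4-stop 5-Base: 23+10+7+10+25+19 = 94
Base-stop 1-stop 3-stop 2-stop 5-stop 4-Base: 23+10+7+15+25+12 = 92
Base-stop 1-stop 3-stop 4-stop 2-stop 5-Base: 23+10+5+10+15+19 = 82
Base-stop 1-stop 3-stop 4-stop 5-stop 2-Base: 23+10+5+25+15+6 = 84
Base-stop 1-stop 3-stop 5-stop 2-stop 4-Base: 23+10+20+15+10+12 = 90
Base-stop 1-stop 3-stop 5-stop 4-stop 2-Base: 23+10+20+25+10+6 = 94
Base-stop 1-stop 4-stop 2-stop 3-stop 5-Base: 23+11+10+7+20+19 = 90
Base-stop 1-stop 4-stop 2-stop 5-stop 3-Base: 23+11+10+15+20+13 = 92
… (46 more)
Base-stop 2-stop 3-stop 4-stop 1-stop 5-Base: 6+7+5+11+16+19 = 64  ← best
The minimum is 64.
One optimal route: Base → stop 2 → stop 3 → stop 4 → stop 1 → stop 5 → Base (or its reverse).

Shortest round trip = 64 m.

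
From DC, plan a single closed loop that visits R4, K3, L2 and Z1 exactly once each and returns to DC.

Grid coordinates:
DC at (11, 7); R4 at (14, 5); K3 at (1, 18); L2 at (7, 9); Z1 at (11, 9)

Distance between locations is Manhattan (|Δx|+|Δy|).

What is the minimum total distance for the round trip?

DC - R4 - K3 - L2 - Z1 - DC: 5+26+15+4+2 = 52
DC - R4 - K3 - Z1 - L2 - DC: 5+26+19+4+6 = 60
DC - R4 - L2 - K3 - Z1 - DC: 5+11+15+19+2 = 52
DC - R4 - L2 - Z1 - K3 - DC: 5+11+4+19+21 = 60
DC - R4 - Z1 - K3 - L2 - DC: 5+7+19+15+6 = 52
DC - R4 - Z1 - L2 - K3 - DC: 5+7+4+15+21 = 52
DC - K3 - R4 - L2 - Z1 - DC: 21+26+11+4+2 = 64
DC - K3 - R4 - Z1 - L2 - DC: 21+26+7+4+6 = 64
DC - K3 - L2 - R4 - Z1 - DC: 21+15+11+7+2 = 56
DC - K3 - Z1 - R4 - L2 - DC: 21+19+7+11+6 = 64
DC - L2 - R4 - K3 - Z1 - DC: 6+11+26+19+2 = 64
DC - L2 - K3 - R4 - Z1 - DC: 6+15+26+7+2 = 56
The minimum is 52.
One optimal route: DC → R4 → K3 → L2 → Z1 → DC (or its reverse).

Minimum total distance: 52.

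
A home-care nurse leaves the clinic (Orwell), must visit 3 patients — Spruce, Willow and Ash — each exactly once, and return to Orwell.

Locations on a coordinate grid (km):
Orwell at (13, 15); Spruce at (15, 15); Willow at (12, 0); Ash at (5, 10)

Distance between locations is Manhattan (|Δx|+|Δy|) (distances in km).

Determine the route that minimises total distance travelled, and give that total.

Orwell → Spruce → Willow → Ash → Orwell: 2+18+17+13 = 50
Orwell → Spruce → Ash → Willow → Orwell: 2+15+17+16 = 50
Orwell → Willow → Spruce → Ash → Orwell: 16+18+15+13 = 62
The minimum is 50.
One optimal route: Orwell → Spruce → Willow → Ash → Orwell (or its reverse).

Shortest round trip = 50 km.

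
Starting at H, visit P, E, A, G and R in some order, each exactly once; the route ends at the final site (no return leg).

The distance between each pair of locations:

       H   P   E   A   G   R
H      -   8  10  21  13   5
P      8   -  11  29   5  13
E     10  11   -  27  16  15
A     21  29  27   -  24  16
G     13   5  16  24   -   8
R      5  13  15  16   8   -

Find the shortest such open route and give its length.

There are 5! = 120 possible orderings.
H→P→E→A→G→R: 8+11+27+24+8 = 78
H→P→E→A→R→G: 8+11+27+16+8 = 70
H→P→E→G→A→R: 8+11+16+24+16 = 75
H→P→E→G→R→A: 8+11+16+8+16 = 59
H→P→E→R→A→G: 8+11+15+16+24 = 74
H→P→E→R→G→A: 8+11+15+8+24 = 66
H→P→A→E→G→R: 8+29+27+16+8 = 88
H→P→A→E→R→G: 8+29+27+15+8 = 87
H→P→A→G→E→R: 8+29+24+16+15 = 92
H→P→A→G→R→E: 8+29+24+8+15 = 84
H→P→A→R→E→G: 8+29+16+15+16 = 84
H→P→A→R→G→E: 8+29+16+8+16 = 77
H→P→G→E→A→R: 8+5+16+27+16 = 72
H→P→G→E→R→A: 8+5+16+15+16 = 60
… (106 more)
H→E→P→G→R→A: 10+11+5+8+16 = 50  ← best
The minimum is 50.
One shortest path: H → E → P → G → R → A.

50 — the minimum one-way total.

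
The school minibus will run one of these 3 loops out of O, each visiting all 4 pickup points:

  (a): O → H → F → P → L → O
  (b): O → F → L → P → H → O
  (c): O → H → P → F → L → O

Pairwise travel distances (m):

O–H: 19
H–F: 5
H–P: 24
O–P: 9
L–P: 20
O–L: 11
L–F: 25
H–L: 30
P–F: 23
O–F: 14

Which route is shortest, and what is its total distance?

Shortest is (a), total 78 m.

(a): 19 + 5 + 23 + 20 + 11 = 78
(b): 14 + 25 + 20 + 24 + 19 = 102
(c): 19 + 24 + 23 + 25 + 11 = 102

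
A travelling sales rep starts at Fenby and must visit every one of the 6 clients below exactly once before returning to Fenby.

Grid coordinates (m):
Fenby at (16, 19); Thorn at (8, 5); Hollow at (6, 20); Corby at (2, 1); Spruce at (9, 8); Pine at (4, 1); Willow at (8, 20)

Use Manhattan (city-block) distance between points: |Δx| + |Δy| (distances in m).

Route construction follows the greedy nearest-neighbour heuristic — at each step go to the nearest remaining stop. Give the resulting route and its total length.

At Fenby the remaining stops are Willow 9, Hollow 11, Spruce 18, Thorn 22, Pine 30, Corby 32; go to Willow.
At Willow the remaining stops are Hollow 2, Spruce 13, Thorn 15, Pine 23, Corby 25; go to Hollow.
At Hollow the remaining stops are Spruce 15, Thorn 17, Pine 21, Corby 23; go to Spruce.
At Spruce the remaining stops are Thorn 4, Pine 12, Corby 14; go to Thorn.
At Thorn the remaining stops are Pine 8, Corby 10; go to Pine.
At Pine the remaining stops are Corby 2; go to Corby.
Return Corby→Fenby: 32.
Total = 9 + 2 + 15 + 4 + 8 + 2 + 32 = 72.

72 m along Fenby → Willow → Hollow → Spruce → Thorn → Pine → Corby → Fenby.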